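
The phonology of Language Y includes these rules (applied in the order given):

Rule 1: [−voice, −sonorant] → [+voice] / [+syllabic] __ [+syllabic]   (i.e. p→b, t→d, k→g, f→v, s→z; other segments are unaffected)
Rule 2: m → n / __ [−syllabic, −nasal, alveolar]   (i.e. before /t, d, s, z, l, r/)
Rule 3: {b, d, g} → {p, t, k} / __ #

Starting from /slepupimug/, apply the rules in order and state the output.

Rule 1 (intervocalic voicing): /p/ is a voiceless obstruent between vowels /e/ and /u/, so it voices to [b]. /p/ is a voiceless obstruent between vowels /u/ and /i/, so it voices to [b]. /slepupimug/ → slebubimug.
Rule 2 (nasal place assimilation): no segment meets the environment; /slebubimug/ is unchanged.
Rule 3 (final devoicing): /g/ is a voiced stop in word-final position, so it devoices to [k]. /slebubimug/ → slebubimuk.

slebubimuk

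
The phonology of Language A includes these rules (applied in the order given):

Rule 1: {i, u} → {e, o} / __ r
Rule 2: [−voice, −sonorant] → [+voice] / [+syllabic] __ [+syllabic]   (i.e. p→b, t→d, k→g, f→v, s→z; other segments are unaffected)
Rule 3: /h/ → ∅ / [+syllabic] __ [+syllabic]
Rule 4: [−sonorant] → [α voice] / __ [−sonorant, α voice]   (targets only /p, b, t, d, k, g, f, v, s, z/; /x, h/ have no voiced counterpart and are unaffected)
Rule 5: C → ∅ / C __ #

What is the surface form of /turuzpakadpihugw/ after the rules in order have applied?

toruspagatpiug

Rule 1 (pre-rhotic lowering): /u/ is a high vowel immediately before /r/, so it lowers to [o]. /turuzpakadpihugw/ → toruzpakadpihugw.
Rule 2 (intervocalic voicing): /k/ is a voiceless obstruent between vowels /a/ and /a/, so it voices to [g]. /toruzpakadpihugw/ → toruzpagadpihugw.
Rule 3 (intervocalic h-deletion): /h/ occurs between vowels /i/ and /u/, so it deletes. /toruzpagadpihugw/ → toruzpagadpiugw.
Rule 4 (regressive voicing assimilation): /z/ precedes the voiceless obstruent /p/, so it devoices to [s] by assimilation. /d/ precedes the voiceless obstruent /p/, so it devoices to [t] by assimilation. /toruzpagadpiugw/ → toruspagatpiugw.
Rule 5 (final cluster simplification): /w/ is the second consonant of a word-final cluster /gw/, so it deletes. /toruspagatpiugw/ → toruspagatpiug.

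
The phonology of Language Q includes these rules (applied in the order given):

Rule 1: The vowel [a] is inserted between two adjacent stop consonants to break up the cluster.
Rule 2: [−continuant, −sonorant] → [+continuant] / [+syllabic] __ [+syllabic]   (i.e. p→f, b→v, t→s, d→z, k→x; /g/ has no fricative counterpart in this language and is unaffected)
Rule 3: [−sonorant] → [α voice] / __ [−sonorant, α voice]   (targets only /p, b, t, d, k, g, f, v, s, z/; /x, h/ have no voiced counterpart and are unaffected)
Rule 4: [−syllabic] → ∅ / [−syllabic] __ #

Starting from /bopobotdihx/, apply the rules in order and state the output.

Rule 1 (stop-cluster a-epenthesis): /t/ and /d/ form a stop–stop cluster, so [a] is inserted between them. /bopobotdihx/ → bopobotadihx.
Rule 2 (intervocalic spirantization): /p/ is a stop between vowels /o/ and /o/, so it spirantizes to the fricative [f]. /b/ is a stop between vowels /o/ and /o/, so it spirantizes to the fricative [v]. /t/ is a stop between vowels /o/ and /a/, so it spirantizes to the fricative [s]. /d/ is a stop between vowels /a/ and /i/, so it spirantizes to the fricative [z]. /bopobotadihx/ → bofovosazihx.
Rule 3 (regressive voicing assimilation): no segment meets the environment; /bofovosazihx/ is unchanged.
Rule 4 (final cluster simplification): /x/ is the second consonant of a word-final cluster /hx/, so it deletes. /bofovosazihx/ → bofovosazih.

bofovosazih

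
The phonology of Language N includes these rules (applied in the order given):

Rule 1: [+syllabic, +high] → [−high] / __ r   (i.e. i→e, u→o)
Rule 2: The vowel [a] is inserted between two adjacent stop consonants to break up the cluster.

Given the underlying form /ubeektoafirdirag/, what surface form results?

Rule 1 (pre-rhotic lowering): /i/ is a high vowel immediately before /r/, so it lowers to [e]. /i/ is a high vowel immediately before /r/, so it lowers to [e]. /ubeektoafirdirag/ → ubeektoaferderag.
Rule 2 (stop-cluster a-epenthesis): /k/ and /t/ form a stop–stop cluster, so [a] is inserted between them. /ubeektoaferderag/ → ubeekatoaferderag.

ubeekatoaferderag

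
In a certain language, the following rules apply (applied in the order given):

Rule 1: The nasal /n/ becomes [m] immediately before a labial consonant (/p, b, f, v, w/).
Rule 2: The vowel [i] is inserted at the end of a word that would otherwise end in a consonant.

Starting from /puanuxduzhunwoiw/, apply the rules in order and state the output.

puanuxduzhumwoiwi

Rule 1 (nasal place assimilation): /n/ precedes the labial consonant /w/, so it assimilates in place to [m]. /puanuxduzhunwoiw/ → puanuxduzhumwoiw.
Rule 2 (final i-epenthesis): the form ends in the consonant /w/, so [i] is inserted word-finally. /puanuxduzhumwoiw/ → puanuxduzhumwoiwi.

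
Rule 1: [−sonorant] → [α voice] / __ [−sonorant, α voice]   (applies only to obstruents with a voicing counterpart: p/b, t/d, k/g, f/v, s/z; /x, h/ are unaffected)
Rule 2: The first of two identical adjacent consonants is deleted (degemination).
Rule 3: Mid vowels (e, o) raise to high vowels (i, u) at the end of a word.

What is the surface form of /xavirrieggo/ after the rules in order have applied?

Rule 1 (regressive voicing assimilation): no segment meets the environment; /xavirrieggo/ is unchanged.
Rule 2 (degemination): /rr/ is a geminate; the first /r/ deletes. /gg/ is a geminate; the first /g/ deletes. /xavirrieggo/ → xaviriego.
Rule 3 (final vowel raising): /o/ is a mid vowel in word-final position, so it raises to [u]. /xaviriego/ → xaviriegu.

xaviriegu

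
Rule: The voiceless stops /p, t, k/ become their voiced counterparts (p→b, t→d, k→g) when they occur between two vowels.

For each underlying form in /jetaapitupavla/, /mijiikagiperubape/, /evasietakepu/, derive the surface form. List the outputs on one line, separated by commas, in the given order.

/jetaapitupavla/: /t/ is a voiceless stop between vowels /e/ and /a/, so it voices to [d]. /p/ is a voiceless stop between vowels /a/ and /i/, so it voices to [b]. /t/ is a voiceless stop between vowels /i/ and /u/, so it voices to [d]. /p/ is a voiceless stop between vowels /u/ and /a/, so it voices to [b]. → [jedaabidubavla].
/mijiikagiperubape/: /k/ is a voiceless stop between vowels /i/ and /a/, so it voices to [g]. /p/ is a voiceless stop between vowels /i/ and /e/, so it voices to [b]. /p/ is a voiceless stop between vowels /a/ and /e/, so it voices to [b]. → [mijiigagiberubabe].
/evasietakepu/: /t/ is a voiceless stop between vowels /e/ and /a/, so it voices to [d]. /k/ is a voiceless stop between vowels /a/ and /e/, so it voices to [g]. /p/ is a voiceless stop between vowels /e/ and /u/, so it voices to [b]. → [evasiedagebu].

jedaabidubavla, mijiigagiberubabe, evasiedagebu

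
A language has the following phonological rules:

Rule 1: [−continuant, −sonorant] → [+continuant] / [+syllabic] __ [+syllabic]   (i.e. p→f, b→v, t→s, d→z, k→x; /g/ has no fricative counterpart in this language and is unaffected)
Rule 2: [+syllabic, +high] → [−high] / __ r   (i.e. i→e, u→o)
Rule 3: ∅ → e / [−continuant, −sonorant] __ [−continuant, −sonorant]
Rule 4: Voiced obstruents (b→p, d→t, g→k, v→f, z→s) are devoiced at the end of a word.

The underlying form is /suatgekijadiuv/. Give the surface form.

suategexijaziuf

Rule 1 (intervocalic spirantization): /k/ is a stop between vowels /e/ and /i/, so it spirantizes to the fricative [x]. /d/ is a stop between vowels /a/ and /i/, so it spirantizes to the fricative [z]. /suatgekijadiuv/ → suatgexijaziuv.
Rule 2 (pre-rhotic lowering): no segment meets the environment; /suatgexijaziuv/ is unchanged.
Rule 3 (stop-cluster e-epenthesis): /t/ and /g/ form a stop–stop cluster, so [e] is inserted between them. /suatgexijaziuv/ → suategexijaziuv.
Rule 4 (final devoicing): /v/ is a voiced obstruent in word-final position, so it devoices to [f]. /suategexijaziuv/ → suategexijaziuf.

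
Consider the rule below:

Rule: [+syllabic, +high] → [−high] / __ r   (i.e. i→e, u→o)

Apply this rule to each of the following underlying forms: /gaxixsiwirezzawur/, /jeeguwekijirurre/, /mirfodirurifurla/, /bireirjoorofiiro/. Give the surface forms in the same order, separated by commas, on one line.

/gaxixsiwirezzawur/: /i/ is a high vowel immediately before /r/, so it lowers to [e]. /u/ is a high vowel immediately before /r/, so it lowers to [o]. → [gaxixsiwerezzawor].
/jeeguwekijirurre/: /i/ is a high vowel immediately before /r/, so it lowers to [e]. /u/ is a high vowel immediately before /r/, so it lowers to [o]. → [jeeguwekijerorre].
/mirfodirurifurla/: /i/ is a high vowel immediately before /r/, so it lowers to [e]. /i/ is a high vowel immediately before /r/, so it lowers to [e]. /u/ is a high vowel immediately before /r/, so it lowers to [o]. /u/ is a high vowel immediately before /r/, so it lowers to [o]. → [merfoderoriforla].
/bireirjoorofiiro/: /i/ is a high vowel immediately before /r/, so it lowers to [e]. /i/ is a high vowel immediately before /r/, so it lowers to [e]. /i/ is a high vowel immediately before /r/, so it lowers to [e]. → [bereerjoorofiero].

gaxixsiwerezzawor, jeeguwekijerorre, merfoderoriforla, bereerjoorofiero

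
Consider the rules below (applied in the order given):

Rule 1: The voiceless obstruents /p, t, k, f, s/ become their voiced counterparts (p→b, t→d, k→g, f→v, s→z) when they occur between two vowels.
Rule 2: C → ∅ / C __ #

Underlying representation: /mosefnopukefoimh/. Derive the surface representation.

mozefnobugevoim

Rule 1 (intervocalic voicing): /s/ is a voiceless obstruent between vowels /o/ and /e/, so it voices to [z]. /p/ is a voiceless obstruent between vowels /o/ and /u/, so it voices to [b]. /k/ is a voiceless obstruent between vowels /u/ and /e/, so it voices to [g]. /f/ is a voiceless obstruent between vowels /e/ and /o/, so it voices to [v]. /mosefnopukefoimh/ → mozefnobugevoimh.
Rule 2 (final cluster simplification): /h/ is the second consonant of a word-final cluster /mh/, so it deletes. /mozefnobugevoimh/ → mozefnobugevoim.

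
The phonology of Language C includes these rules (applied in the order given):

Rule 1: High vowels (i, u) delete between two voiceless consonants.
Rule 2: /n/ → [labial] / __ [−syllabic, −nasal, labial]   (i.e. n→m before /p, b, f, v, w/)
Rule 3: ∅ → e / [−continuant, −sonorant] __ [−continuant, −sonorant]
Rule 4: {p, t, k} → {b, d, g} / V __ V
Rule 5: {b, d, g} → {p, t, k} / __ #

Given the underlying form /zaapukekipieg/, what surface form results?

Rule 1 (high vowel syncope): /u/ is a high vowel flanked by voiceless consonants /p/ and /k/, so it deletes. /i/ is a high vowel flanked by voiceless consonants /k/ and /p/, so it deletes. /zaapukekipieg/ → zaapkekpieg.
Rule 2 (nasal place assimilation): no segment meets the environment; /zaapkekpieg/ is unchanged.
Rule 3 (stop-cluster e-epenthesis): /p/ and /k/ form a stop–stop cluster, so [e] is inserted between them. /k/ and /p/ form a stop–stop cluster, so [e] is inserted between them. /zaapkekpieg/ → zaapekekepieg.
Rule 4 (intervocalic voicing): /p/ is a voiceless stop between vowels /a/ and /e/, so it voices to [b]. /k/ is a voiceless stop between vowels /e/ and /e/, so it voices to [g]. /k/ is a voiceless stop between vowels /e/ and /e/, so it voices to [g]. /p/ is a voiceless stop between vowels /e/ and /i/, so it voices to [b]. /zaapekekepieg/ → zaabegegebieg.
Rule 5 (final devoicing): /g/ is a voiced stop in word-final position, so it devoices to [k]. /zaabegegebieg/ → zaabegegebiek.

zaabegegebiek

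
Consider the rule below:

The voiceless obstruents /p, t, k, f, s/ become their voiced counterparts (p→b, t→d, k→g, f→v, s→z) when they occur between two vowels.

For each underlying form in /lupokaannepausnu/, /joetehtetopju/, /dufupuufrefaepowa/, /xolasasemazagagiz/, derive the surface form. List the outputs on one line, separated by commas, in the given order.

/lupokaannepausnu/: /p/ is a voiceless obstruent between vowels /u/ and /o/, so it voices to [b]. /k/ is a voiceless obstruent between vowels /o/ and /a/, so it voices to [g]. /p/ is a voiceless obstruent between vowels /e/ and /a/, so it voices to [b]. → [lubogaannebausnu].
/joetehtetopju/: /t/ is a voiceless obstruent between vowels /e/ and /e/, so it voices to [d]. /t/ is a voiceless obstruent between vowels /e/ and /o/, so it voices to [d]. → [joedehtedopju].
/dufupuufrefaepowa/: /f/ is a voiceless obstruent between vowels /u/ and /u/, so it voices to [v]. /p/ is a voiceless obstruent between vowels /u/ and /u/, so it voices to [b]. /f/ is a voiceless obstruent between vowels /e/ and /a/, so it voices to [v]. /p/ is a voiceless obstruent between vowels /e/ and /o/, so it voices to [b]. → [duvubuufrevaebowa].
/xolasasemazagagiz/: /s/ is a voiceless obstruent between vowels /a/ and /a/, so it voices to [z]. /s/ is a voiceless obstruent between vowels /a/ and /e/, so it voices to [z]. → [xolazazemazagagiz].

lubogaannebausnu, joedehtedopju, duvubuufrevaebowa, xolazazemazagagiz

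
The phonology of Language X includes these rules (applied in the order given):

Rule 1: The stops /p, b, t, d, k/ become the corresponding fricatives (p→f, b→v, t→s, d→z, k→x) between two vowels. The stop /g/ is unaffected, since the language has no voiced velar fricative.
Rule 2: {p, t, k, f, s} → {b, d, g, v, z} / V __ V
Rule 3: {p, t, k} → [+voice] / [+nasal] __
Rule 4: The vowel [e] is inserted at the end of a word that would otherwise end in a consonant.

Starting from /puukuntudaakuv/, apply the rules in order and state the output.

puuxunduzaaxuve

Rule 1 (intervocalic spirantization): /k/ is a stop between vowels /u/ and /u/, so it spirantizes to the fricative [x]. /d/ is a stop between vowels /u/ and /a/, so it spirantizes to the fricative [z]. /k/ is a stop between vowels /a/ and /u/, so it spirantizes to the fricative [x]. /puukuntudaakuv/ → puuxuntuzaaxuv.
Rule 2 (intervocalic voicing): no segment meets the environment; /puuxuntuzaaxuv/ is unchanged.
Rule 3 (post-nasal voicing): /t/ is a voiceless stop immediately after the nasal /n/, so it voices to [d]. /puuxuntuzaaxuv/ → puuxunduzaaxuv.
Rule 4 (final e-epenthesis): the form ends in the consonant /v/, so [e] is inserted word-finally. /puuxunduzaaxuv/ → puuxunduzaaxuve.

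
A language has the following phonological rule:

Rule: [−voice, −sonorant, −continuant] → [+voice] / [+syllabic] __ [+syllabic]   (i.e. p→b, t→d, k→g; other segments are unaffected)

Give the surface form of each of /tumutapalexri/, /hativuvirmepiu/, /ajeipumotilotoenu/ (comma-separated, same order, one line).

/tumutapalexri/: /t/ is a voiceless stop between vowels /u/ and /a/, so it voices to [d]. /p/ is a voiceless stop between vowels /a/ and /a/, so it voices to [b]. → [tumudabalexri].
/hativuvirmepiu/: /t/ is a voiceless stop between vowels /a/ and /i/, so it voices to [d]. /p/ is a voiceless stop between vowels /e/ and /i/, so it voices to [b]. → [hadivuvirmebiu].
/ajeipumotilotoenu/: /p/ is a voiceless stop between vowels /i/ and /u/, so it voices to [b]. /t/ is a voiceless stop between vowels /o/ and /i/, so it voices to [d]. /t/ is a voiceless stop between vowels /o/ and /o/, so it voices to [d]. → [ajeibumodilodoenu].

tumudabalexri, hadivuvirmebiu, ajeibumodilodoenu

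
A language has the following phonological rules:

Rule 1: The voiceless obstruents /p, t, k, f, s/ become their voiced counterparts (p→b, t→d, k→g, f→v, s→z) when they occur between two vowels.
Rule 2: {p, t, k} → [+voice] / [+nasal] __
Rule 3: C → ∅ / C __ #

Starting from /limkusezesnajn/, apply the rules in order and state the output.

Rule 1 (intervocalic voicing): /s/ is a voiceless obstruent between vowels /u/ and /e/, so it voices to [z]. /limkusezesnajn/ → limkuzezesnajn.
Rule 2 (post-nasal voicing): /k/ is a voiceless stop immediately after the nasal /m/, so it voices to [g]. /limkuzezesnajn/ → limguzezesnajn.
Rule 3 (final cluster simplification): /n/ is the second consonant of a word-final cluster /jn/, so it deletes. /limguzezesnajn/ → limguzezesnaj.

limguzezesnaj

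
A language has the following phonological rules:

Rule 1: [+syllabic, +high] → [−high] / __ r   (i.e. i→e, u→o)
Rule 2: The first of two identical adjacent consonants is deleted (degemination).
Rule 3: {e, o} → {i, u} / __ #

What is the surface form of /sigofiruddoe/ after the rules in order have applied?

Rule 1 (pre-rhotic lowering): /i/ is a high vowel immediately before /r/, so it lowers to [e]. /sigofiruddoe/ → sigoferuddoe.
Rule 2 (degemination): /dd/ is a geminate; the first /d/ deletes. /sigoferuddoe/ → sigoferudoe.
Rule 3 (final vowel raising): /e/ is a mid vowel in word-final position, so it raises to [i]. /sigoferudoe/ → sigoferudoi.

sigoferudoi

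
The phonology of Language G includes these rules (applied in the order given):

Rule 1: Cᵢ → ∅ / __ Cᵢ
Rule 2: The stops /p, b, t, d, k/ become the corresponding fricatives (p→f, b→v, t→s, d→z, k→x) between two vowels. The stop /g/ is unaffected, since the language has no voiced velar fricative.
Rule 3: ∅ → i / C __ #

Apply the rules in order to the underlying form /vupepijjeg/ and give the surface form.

Rule 1 (degemination): /jj/ is a geminate; the first /j/ deletes. /vupepijjeg/ → vupepijeg.
Rule 2 (intervocalic spirantization): /p/ is a stop between vowels /u/ and /e/, so it spirantizes to the fricative [f]. /p/ is a stop between vowels /e/ and /i/, so it spirantizes to the fricative [f]. /vupepijeg/ → vufefijeg.
Rule 3 (final i-epenthesis): the form ends in the consonant /g/, so [i] is inserted word-finally. /vufefijeg/ → vufefijegi.

vufefijegi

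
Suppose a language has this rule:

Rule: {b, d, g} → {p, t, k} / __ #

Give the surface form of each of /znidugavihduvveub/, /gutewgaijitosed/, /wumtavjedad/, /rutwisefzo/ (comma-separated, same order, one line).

/znidugavihduvveub/: /b/ is a voiced stop in word-final position, so it devoices to [p]. → [znidugavihduvveup].
/gutewgaijitosed/: /d/ is a voiced stop in word-final position, so it devoices to [t]. → [gutewgaijitoset].
/wumtavjedad/: /d/ is a voiced stop in word-final position, so it devoices to [t]. → [wumtavjedat].
/rutwisefzo/: the rule's environment is not met; surfaces unchanged as [rutwisefzo].

znidugavihduvveup, gutewgaijitoset, wumtavjedat, rutwisefzo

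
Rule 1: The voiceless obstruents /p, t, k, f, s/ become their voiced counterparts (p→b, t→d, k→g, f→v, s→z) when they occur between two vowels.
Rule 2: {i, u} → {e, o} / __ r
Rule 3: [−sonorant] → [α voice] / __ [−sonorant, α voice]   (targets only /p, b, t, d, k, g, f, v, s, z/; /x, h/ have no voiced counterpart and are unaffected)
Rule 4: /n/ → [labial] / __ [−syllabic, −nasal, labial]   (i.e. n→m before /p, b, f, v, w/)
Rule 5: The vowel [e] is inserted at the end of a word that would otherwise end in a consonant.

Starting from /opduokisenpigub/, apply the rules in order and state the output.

Rule 1 (intervocalic voicing): /k/ is a voiceless obstruent between vowels /o/ and /i/, so it voices to [g]. /s/ is a voiceless obstruent between vowels /i/ and /e/, so it voices to [z]. /opduokisenpigub/ → opduogizenpigub.
Rule 2 (pre-rhotic lowering): no segment meets the environment; /opduogizenpigub/ is unchanged.
Rule 3 (regressive voicing assimilation): /p/ precedes the voiced obstruent /d/, so it voices to [b] by assimilation. /opduogizenpigub/ → obduogizenpigub.
Rule 4 (nasal place assimilation): /n/ precedes the labial consonant /p/, so it assimilates in place to [m]. /obduogizenpigub/ → obduogizempigub.
Rule 5 (final e-epenthesis): the form ends in the consonant /b/, so [e] is inserted word-finally. /obduogizempigub/ → obduogizempigube.

obduogizempigube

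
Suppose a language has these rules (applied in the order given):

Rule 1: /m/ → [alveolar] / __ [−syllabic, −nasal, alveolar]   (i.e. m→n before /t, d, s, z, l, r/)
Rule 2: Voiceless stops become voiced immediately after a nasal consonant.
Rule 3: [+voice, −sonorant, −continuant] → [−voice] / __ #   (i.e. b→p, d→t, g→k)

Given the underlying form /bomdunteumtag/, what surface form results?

Rule 1 (nasal place assimilation): /m/ precedes the alveolar consonant /d/, so it assimilates in place to [n]. /m/ precedes the alveolar consonant /t/, so it assimilates in place to [n]. /bomdunteumtag/ → bondunteuntag.
Rule 2 (post-nasal voicing): /t/ is a voiceless stop immediately after the nasal /n/, so it voices to [d]. /t/ is a voiceless stop immediately after the nasal /n/, so it voices to [d]. /bondunteuntag/ → bondundeundag.
Rule 3 (final devoicing): /g/ is a voiced stop in word-final position, so it devoices to [k]. /bondundeundag/ → bondundeundak.

bondundeundak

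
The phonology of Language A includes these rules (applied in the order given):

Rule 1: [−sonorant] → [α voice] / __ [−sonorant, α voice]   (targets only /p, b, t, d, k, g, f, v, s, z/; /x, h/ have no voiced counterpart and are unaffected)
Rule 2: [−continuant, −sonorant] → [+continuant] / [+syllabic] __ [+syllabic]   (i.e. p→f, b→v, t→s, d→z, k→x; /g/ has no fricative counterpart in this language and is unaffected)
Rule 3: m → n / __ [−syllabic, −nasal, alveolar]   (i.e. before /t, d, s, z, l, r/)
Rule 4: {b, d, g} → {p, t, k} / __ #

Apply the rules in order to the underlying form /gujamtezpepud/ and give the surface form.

gujantespefut

Rule 1 (regressive voicing assimilation): /z/ precedes the voiceless obstruent /p/, so it devoices to [s] by assimilation. /gujamtezpepud/ → gujamtespepud.
Rule 2 (intervocalic spirantization): /p/ is a stop between vowels /e/ and /u/, so it spirantizes to the fricative [f]. /gujamtespepud/ → gujamtespefud.
Rule 3 (nasal place assimilation): /m/ precedes the alveolar consonant /t/, so it assimilates in place to [n]. /gujamtespefud/ → gujantespefud.
Rule 4 (final devoicing): /d/ is a voiced stop in word-final position, so it devoices to [t]. /gujantespefud/ → gujantespefut.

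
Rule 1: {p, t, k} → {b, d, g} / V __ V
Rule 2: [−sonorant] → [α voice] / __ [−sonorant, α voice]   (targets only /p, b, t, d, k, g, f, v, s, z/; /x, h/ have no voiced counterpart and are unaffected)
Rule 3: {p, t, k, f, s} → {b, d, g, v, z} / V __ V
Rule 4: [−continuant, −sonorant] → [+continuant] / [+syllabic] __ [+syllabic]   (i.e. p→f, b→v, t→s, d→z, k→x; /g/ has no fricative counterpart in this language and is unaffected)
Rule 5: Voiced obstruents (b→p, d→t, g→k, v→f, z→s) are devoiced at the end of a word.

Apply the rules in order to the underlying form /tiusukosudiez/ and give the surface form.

Rule 1 (intervocalic voicing): /k/ is a voiceless stop between vowels /u/ and /o/, so it voices to [g]. /tiusukosudiez/ → tiusugosudiez.
Rule 2 (regressive voicing assimilation): no segment meets the environment; /tiusugosudiez/ is unchanged.
Rule 3 (intervocalic voicing): /s/ is a voiceless obstruent between vowels /u/ and /u/, so it voices to [z]. /s/ is a voiceless obstruent between vowels /o/ and /u/, so it voices to [z]. /tiusugosudiez/ → tiuzugozudiez.
Rule 4 (intervocalic spirantization): /d/ is a stop between vowels /u/ and /i/, so it spirantizes to the fricative [z]. /tiuzugozudiez/ → tiuzugozuziez.
Rule 5 (final devoicing): /z/ is a voiced obstruent in word-final position, so it devoices to [s]. /tiuzugozuziez/ → tiuzugozuzies.

tiuzugozuzies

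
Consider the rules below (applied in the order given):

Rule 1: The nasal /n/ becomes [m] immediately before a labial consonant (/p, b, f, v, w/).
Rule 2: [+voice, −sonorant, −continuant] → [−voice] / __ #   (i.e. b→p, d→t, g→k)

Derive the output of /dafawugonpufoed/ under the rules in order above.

Rule 1 (nasal place assimilation): /n/ precedes the labial consonant /p/, so it assimilates in place to [m]. /dafawugonpufoed/ → dafawugompufoed.
Rule 2 (final devoicing): /d/ is a voiced stop in word-final position, so it devoices to [t]. /dafawugompufoed/ → dafawugompufoet.

dafawugompufoet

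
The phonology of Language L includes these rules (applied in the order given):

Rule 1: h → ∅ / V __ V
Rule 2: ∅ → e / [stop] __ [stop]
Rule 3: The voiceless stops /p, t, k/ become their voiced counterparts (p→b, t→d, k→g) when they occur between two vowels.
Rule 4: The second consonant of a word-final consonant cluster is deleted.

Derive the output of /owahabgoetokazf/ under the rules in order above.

Rule 1 (intervocalic h-deletion): /h/ occurs between vowels /a/ and /a/, so it deletes. /owahabgoetokazf/ → owaabgoetokazf.
Rule 2 (stop-cluster e-epenthesis): /b/ and /g/ form a stop–stop cluster, so [e] is inserted between them. /owaabgoetokazf/ → owaabegoetokazf.
Rule 3 (intervocalic voicing): /t/ is a voiceless stop between vowels /e/ and /o/, so it voices to [d]. /k/ is a voiceless stop between vowels /o/ and /a/, so it voices to [g]. /owaabegoetokazf/ → owaabegoedogazf.
Rule 4 (final cluster simplification): /f/ is the second consonant of a word-final cluster /zf/, so it deletes. /owaabegoedogazf/ → owaabegoedogaz.

owaabegoedogaz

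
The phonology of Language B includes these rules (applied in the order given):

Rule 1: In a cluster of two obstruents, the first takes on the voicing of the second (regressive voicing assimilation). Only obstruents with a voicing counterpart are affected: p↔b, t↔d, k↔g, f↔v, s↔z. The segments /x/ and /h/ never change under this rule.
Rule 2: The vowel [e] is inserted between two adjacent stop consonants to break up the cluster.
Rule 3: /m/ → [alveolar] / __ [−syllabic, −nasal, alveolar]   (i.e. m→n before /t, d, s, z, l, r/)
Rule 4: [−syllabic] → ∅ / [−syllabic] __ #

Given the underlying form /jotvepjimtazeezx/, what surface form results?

jodvepjintazees

Rule 1 (regressive voicing assimilation): /t/ precedes the voiced obstruent /v/, so it voices to [d] by assimilation. /z/ precedes the voiceless obstruent /x/, so it devoices to [s] by assimilation. /jotvepjimtazeezx/ → jodvepjimtazeesx.
Rule 2 (stop-cluster e-epenthesis): no segment meets the environment; /jodvepjimtazeesx/ is unchanged.
Rule 3 (nasal place assimilation): /m/ precedes the alveolar consonant /t/, so it assimilates in place to [n]. /jodvepjimtazeesx/ → jodvepjintazeesx.
Rule 4 (final cluster simplification): /x/ is the second consonant of a word-final cluster /sx/, so it deletes. /jodvepjintazeesx/ → jodvepjintazees.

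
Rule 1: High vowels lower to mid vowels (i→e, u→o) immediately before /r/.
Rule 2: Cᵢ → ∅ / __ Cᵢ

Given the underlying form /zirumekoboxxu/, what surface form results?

zerumekoboxu

Rule 1 (pre-rhotic lowering): /i/ is a high vowel immediately before /r/, so it lowers to [e]. /zirumekoboxxu/ → zerumekoboxxu.
Rule 2 (degemination): /xx/ is a geminate; the first /x/ deletes. /zerumekoboxxu/ → zerumekoboxu.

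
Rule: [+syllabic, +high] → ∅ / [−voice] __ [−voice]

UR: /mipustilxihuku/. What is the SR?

/u/ is a high vowel flanked by voiceless consonants /p/ and /s/, so it deletes.
/i/ is a high vowel flanked by voiceless consonants /x/ and /h/, so it deletes.
/u/ is a high vowel flanked by voiceless consonants /h/ and /k/, so it deletes.
The other instances of /i/, /u/ do not occur in the required environment and remain unchanged.
Surface form: [mipstilxhku].

mipstilxhku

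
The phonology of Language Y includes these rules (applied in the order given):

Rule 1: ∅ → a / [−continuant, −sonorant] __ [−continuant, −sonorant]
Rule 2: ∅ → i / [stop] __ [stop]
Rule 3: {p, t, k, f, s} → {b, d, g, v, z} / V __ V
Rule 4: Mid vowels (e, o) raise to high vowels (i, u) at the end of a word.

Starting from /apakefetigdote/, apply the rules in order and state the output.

Rule 1 (stop-cluster a-epenthesis): /g/ and /d/ form a stop–stop cluster, so [a] is inserted between them. /apakefetigdote/ → apakefetigadote.
Rule 2 (stop-cluster i-epenthesis): no segment meets the environment; /apakefetigadote/ is unchanged.
Rule 3 (intervocalic voicing): /p/ is a voiceless obstruent between vowels /a/ and /a/, so it voices to [b]. /k/ is a voiceless obstruent between vowels /a/ and /e/, so it voices to [g]. /f/ is a voiceless obstruent between vowels /e/ and /e/, so it voices to [v]. /t/ is a voiceless obstruent between vowels /e/ and /i/, so it voices to [d]. /t/ is a voiceless obstruent between vowels /o/ and /e/, so it voices to [d]. /apakefetigadote/ → abagevedigadode.
Rule 4 (final vowel raising): /e/ is a mid vowel in word-final position, so it raises to [i]. /abagevedigadode/ → abagevedigadodi.

abagevedigadodi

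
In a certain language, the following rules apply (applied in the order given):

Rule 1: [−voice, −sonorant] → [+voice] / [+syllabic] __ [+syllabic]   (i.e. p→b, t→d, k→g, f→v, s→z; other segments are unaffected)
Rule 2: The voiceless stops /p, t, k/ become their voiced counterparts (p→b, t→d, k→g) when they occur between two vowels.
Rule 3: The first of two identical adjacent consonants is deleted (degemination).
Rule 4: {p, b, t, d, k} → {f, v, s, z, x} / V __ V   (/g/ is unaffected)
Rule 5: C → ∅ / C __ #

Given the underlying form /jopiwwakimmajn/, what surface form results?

joviwagimaj

Rule 1 (intervocalic voicing): /p/ is a voiceless obstruent between vowels /o/ and /i/, so it voices to [b]. /k/ is a voiceless obstruent between vowels /a/ and /i/, so it voices to [g]. /jopiwwakimmajn/ → jobiwwagimmajn.
Rule 2 (intervocalic voicing): no segment meets the environment; /jobiwwagimmajn/ is unchanged.
Rule 3 (degemination): /ww/ is a geminate; the first /w/ deletes. /mm/ is a geminate; the first /m/ deletes. /jobiwwagimmajn/ → jobiwagimajn.
Rule 4 (intervocalic spirantization): /b/ is a stop between vowels /o/ and /i/, so it spirantizes to the fricative [v]. /jobiwagimajn/ → joviwagimajn.
Rule 5 (final cluster simplification): /n/ is the second consonant of a word-final cluster /jn/, so it deletes. /joviwagimajn/ → joviwagimaj.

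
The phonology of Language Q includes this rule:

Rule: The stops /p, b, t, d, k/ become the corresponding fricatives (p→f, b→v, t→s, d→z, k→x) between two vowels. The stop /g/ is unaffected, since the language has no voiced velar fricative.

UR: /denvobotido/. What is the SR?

denvovosizo

/b/ is a stop between vowels /o/ and /o/, so it spirantizes to the fricative [v].
/t/ is a stop between vowels /o/ and /i/, so it spirantizes to the fricative [s].
/d/ is a stop between vowels /i/ and /o/, so it spirantizes to the fricative [z].
Surface form: [denvovosizo].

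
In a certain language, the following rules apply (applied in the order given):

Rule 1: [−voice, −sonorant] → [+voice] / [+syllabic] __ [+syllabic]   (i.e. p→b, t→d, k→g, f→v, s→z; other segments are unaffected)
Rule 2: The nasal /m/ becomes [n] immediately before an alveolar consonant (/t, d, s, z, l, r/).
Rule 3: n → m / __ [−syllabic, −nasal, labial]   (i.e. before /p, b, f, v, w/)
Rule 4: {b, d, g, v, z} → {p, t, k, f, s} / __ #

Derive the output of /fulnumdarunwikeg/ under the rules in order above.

Rule 1 (intervocalic voicing): /k/ is a voiceless obstruent between vowels /i/ and /e/, so it voices to [g]. /fulnumdarunwikeg/ → fulnumdarunwigeg.
Rule 2 (nasal place assimilation): /m/ precedes the alveolar consonant /d/, so it assimilates in place to [n]. /fulnumdarunwigeg/ → fulnundarunwigeg.
Rule 3 (nasal place assimilation): /n/ precedes the labial consonant /w/, so it assimilates in place to [m]. /fulnundarunwigeg/ → fulnundarumwigeg.
Rule 4 (final devoicing): /g/ is a voiced obstruent in word-final position, so it devoices to [k]. /fulnundarumwigeg/ → fulnundarumwigek.

fulnundarumwigek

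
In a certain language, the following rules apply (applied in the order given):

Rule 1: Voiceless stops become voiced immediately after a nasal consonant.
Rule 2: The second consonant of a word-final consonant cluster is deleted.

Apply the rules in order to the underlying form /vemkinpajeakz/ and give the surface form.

vemginbajeak

Rule 1 (post-nasal voicing): /k/ is a voiceless stop immediately after the nasal /m/, so it voices to [g]. /p/ is a voiceless stop immediately after the nasal /n/, so it voices to [b]. /vemkinpajeakz/ → vemginbajeakz.
Rule 2 (final cluster simplification): /z/ is the second consonant of a word-final cluster /kz/, so it deletes. /vemginbajeakz/ → vemginbajeak.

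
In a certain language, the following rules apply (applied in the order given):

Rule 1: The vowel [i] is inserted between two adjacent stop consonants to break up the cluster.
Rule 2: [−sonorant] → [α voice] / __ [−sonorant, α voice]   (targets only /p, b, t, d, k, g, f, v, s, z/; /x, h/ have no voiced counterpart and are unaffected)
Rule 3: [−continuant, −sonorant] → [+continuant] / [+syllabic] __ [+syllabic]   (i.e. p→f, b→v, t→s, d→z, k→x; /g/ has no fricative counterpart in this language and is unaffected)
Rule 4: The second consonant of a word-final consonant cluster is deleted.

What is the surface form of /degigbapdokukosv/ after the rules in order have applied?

Rule 1 (stop-cluster i-epenthesis): /g/ and /b/ form a stop–stop cluster, so [i] is inserted between them. /p/ and /d/ form a stop–stop cluster, so [i] is inserted between them. /degigbapdokukosv/ → degigibapidokukosv.
Rule 2 (regressive voicing assimilation): /s/ precedes the voiced obstruent /v/, so it voices to [z] by assimilation. /degigibapidokukosv/ → degigibapidokukozv.
Rule 3 (intervocalic spirantization): /b/ is a stop between vowels /i/ and /a/, so it spirantizes to the fricative [v]. /p/ is a stop between vowels /a/ and /i/, so it spirantizes to the fricative [f]. /d/ is a stop between vowels /i/ and /o/, so it spirantizes to the fricative [z]. /k/ is a stop between vowels /o/ and /u/, so it spirantizes to the fricative [x]. /k/ is a stop between vowels /u/ and /o/, so it spirantizes to the fricative [x]. /degigibapidokukozv/ → degigivafizoxuxozv.
Rule 4 (final cluster simplification): /v/ is the second consonant of a word-final cluster /zv/, so it deletes. /degigivafizoxuxozv/ → degigivafizoxuxoz.

degigivafizoxuxoz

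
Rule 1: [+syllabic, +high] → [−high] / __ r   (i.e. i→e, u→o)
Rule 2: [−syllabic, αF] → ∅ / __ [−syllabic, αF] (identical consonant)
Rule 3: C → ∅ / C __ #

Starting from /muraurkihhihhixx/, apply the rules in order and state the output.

Rule 1 (pre-rhotic lowering): /u/ is a high vowel immediately before /r/, so it lowers to [o]. /u/ is a high vowel immediately before /r/, so it lowers to [o]. /muraurkihhihhixx/ → moraorkihhihhixx.
Rule 2 (degemination): /hh/ is a geminate; the first /h/ deletes. /hh/ is a geminate; the first /h/ deletes. /xx/ is a geminate; the first /x/ deletes. /moraorkihhihhixx/ → moraorkihihix.
Rule 3 (final cluster simplification): no segment meets the environment; /moraorkihihix/ is unchanged.

moraorkihihix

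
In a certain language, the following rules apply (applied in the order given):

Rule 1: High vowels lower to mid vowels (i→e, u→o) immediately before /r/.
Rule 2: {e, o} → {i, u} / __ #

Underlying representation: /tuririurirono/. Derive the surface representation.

torerioreronu

Rule 1 (pre-rhotic lowering): /u/ is a high vowel immediately before /r/, so it lowers to [o]. /i/ is a high vowel immediately before /r/, so it lowers to [e]. /u/ is a high vowel immediately before /r/, so it lowers to [o]. /i/ is a high vowel immediately before /r/, so it lowers to [e]. /tuririurirono/ → toreriorerono.
Rule 2 (final vowel raising): /o/ is a mid vowel in word-final position, so it raises to [u]. /toreriorerono/ → torerioreronu.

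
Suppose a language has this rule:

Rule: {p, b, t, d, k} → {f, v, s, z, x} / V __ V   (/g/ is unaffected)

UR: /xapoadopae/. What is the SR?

/p/ is a stop between vowels /a/ and /o/, so it spirantizes to the fricative [f].
/d/ is a stop between vowels /a/ and /o/, so it spirantizes to the fricative [z].
/p/ is a stop between vowels /o/ and /a/, so it spirantizes to the fricative [f].
Surface form: [xafoazofae].

xafoazofae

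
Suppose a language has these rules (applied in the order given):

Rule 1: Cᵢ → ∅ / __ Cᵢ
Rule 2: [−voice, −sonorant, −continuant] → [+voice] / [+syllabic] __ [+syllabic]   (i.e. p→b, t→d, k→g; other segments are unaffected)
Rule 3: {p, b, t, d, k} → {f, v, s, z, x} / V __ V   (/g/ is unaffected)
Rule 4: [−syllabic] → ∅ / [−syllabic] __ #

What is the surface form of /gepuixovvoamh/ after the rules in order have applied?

gevuixovoam

Rule 1 (degemination): /vv/ is a geminate; the first /v/ deletes. /gepuixovvoamh/ → gepuixovoamh.
Rule 2 (intervocalic voicing): /p/ is a voiceless stop between vowels /e/ and /u/, so it voices to [b]. /gepuixovoamh/ → gebuixovoamh.
Rule 3 (intervocalic spirantization): /b/ is a stop between vowels /e/ and /u/, so it spirantizes to the fricative [v]. /gebuixovoamh/ → gevuixovoamh.
Rule 4 (final cluster simplification): /h/ is the second consonant of a word-final cluster /mh/, so it deletes. /gevuixovoamh/ → gevuixovoam.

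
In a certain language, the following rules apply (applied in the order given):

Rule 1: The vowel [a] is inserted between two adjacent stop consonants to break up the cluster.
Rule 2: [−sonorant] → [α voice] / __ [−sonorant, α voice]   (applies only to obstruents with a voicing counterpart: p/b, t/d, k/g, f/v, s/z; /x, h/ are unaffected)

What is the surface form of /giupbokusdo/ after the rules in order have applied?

giupabokuzdo

Rule 1 (stop-cluster a-epenthesis): /p/ and /b/ form a stop–stop cluster, so [a] is inserted between them. /giupbokusdo/ → giupabokusdo.
Rule 2 (regressive voicing assimilation): /s/ precedes the voiced obstruent /d/, so it voices to [z] by assimilation. /giupabokusdo/ → giupabokuzdo.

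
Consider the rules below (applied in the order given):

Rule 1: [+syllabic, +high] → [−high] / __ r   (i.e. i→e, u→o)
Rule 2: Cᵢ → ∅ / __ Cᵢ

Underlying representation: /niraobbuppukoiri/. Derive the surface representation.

neraobupukoeri

Rule 1 (pre-rhotic lowering): /i/ is a high vowel immediately before /r/, so it lowers to [e]. /i/ is a high vowel immediately before /r/, so it lowers to [e]. /niraobbuppukoiri/ → neraobbuppukoeri.
Rule 2 (degemination): /bb/ is a geminate; the first /b/ deletes. /pp/ is a geminate; the first /p/ deletes. /neraobbuppukoeri/ → neraobupukoeri.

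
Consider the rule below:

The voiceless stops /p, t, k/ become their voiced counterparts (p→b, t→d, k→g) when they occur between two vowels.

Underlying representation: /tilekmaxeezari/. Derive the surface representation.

tilekmaxeezari

No segment of /tilekmaxeezari/ meets the structural description of the rule, so the form surfaces unchanged.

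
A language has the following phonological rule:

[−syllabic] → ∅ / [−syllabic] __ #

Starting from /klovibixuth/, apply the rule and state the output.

klovibixut

/h/ is the second consonant of a word-final cluster /th/, so it deletes.
Surface form: [klovibixut].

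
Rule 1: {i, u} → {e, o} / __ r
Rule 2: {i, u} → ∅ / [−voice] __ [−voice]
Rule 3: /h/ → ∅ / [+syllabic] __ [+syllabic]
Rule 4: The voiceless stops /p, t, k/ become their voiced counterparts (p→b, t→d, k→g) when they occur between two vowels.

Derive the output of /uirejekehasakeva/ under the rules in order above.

uerejegeasageva

Rule 1 (pre-rhotic lowering): /i/ is a high vowel immediately before /r/, so it lowers to [e]. /uirejekehasakeva/ → uerejekehasakeva.
Rule 2 (high vowel syncope): no segment meets the environment; /uerejekehasakeva/ is unchanged.
Rule 3 (intervocalic h-deletion): /h/ occurs between vowels /e/ and /a/, so it deletes. /uerejekehasakeva/ → uerejekeasakeva.
Rule 4 (intervocalic voicing): /k/ is a voiceless stop between vowels /e/ and /e/, so it voices to [g]. /k/ is a voiceless stop between vowels /a/ and /e/, so it voices to [g]. /uerejekeasakeva/ → uerejegeasageva.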